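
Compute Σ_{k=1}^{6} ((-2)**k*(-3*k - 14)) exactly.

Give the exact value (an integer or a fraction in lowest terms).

The ratio is 2*(-3*k - 17)/(3*k + 14).
Normal form (A,B,C) = (-2, 1, k + 14/3).
f must satisfy (-2)·f(k+1) − (1)·f(k) = k + 14/3.
deg f ≤ 1 (via 0,0,1).
A polynomial solution: f(k) = -(k + 4)/3.
So s_k = (B(k−1)f/C)·t_k = (-(k + 4)/(3*k + 14))·t_k = (-2)**k*(k + 4).
s_(k+1) − s_k = (-2)**k*(-3*k - 14) = t_k.
Evaluate s at k=7 and k=1: -1408 and -10; difference -1398.

Σ = -1398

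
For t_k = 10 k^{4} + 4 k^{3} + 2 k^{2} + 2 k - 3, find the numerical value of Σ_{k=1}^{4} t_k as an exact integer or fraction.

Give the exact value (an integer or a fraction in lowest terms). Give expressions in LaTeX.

Step 1: r(k) = (10*k**4 + 44*k**3 + 74*k**2 + 58*k + 15)/(10*k**4 + 4*k**3 + 2*k**2 + 2*k - 3).
A = 1, B = 1, C = k**4 + 2*k**3/5 + k**2/5 + k/5 - 3/10.
Set up (1)·f(k+1) − (1)·f(k) − (k**4 + 2*k**3/5 + k**2/5 + k/5 - 3/10) = 0.
From deg A=0, deg B=0, deg C=4: d=5.
Coefficient equations give f(k) = k*(2*k**4 - 4*k**3 + 2*k**2 + k - 4)/10.
So s_k = (B(k−1)f/C)·t_k = (k*(2*k**4 - 4*k**3 + 2*k**2 + k - 4)/(10*k**4 + 4*k**3 + 2*k**2 + 2*k - 3))·t_k = k*(2*k**4 - 4*k**3 + 2*k**2 + k - 4).
Check: Δs_k = 10*k**4 + 4*k**3 + 2*k**2 + 2*k - 3. ✓
Σ_(k=1)^(4) t_k = s_(5) − s_(1) = 4005 − (-3) = 4008.

Σ = 4008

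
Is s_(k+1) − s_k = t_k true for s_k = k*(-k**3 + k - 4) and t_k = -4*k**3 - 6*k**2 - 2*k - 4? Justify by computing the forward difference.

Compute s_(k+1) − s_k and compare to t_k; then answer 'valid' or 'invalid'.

valid (s_(k+1) − s_k reduces to t_k)

s_(k+1) = -(k + 1)*(-k + (k + 1)**3 + 3)
s_(k+1) − s_k = -4*k**3 - 6*k**2 - 2*k - 4
(s_(k+1) − s_k) − t_k = 0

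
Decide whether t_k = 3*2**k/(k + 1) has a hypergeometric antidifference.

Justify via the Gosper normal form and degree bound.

The ratio is 2*(k + 1)/(k + 2).
Take A(k)=2*k + 2, B(k)=k + 2, C(k)=1.
Set up (2*k + 2)·f(k+1) − (k + 1)·f(k) − (1) = 0.
d = -1 from the (1,1,0) case.
d = -1 < 0 ⇒ no nonzero polynomial f; not summable.

No — t_k has no hypergeometric antidifference.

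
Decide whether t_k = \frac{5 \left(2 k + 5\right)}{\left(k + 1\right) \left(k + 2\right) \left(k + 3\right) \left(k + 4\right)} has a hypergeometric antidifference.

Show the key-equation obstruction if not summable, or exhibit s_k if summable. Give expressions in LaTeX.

Yes. s_k = \frac{5 k \left(k + 4\right)}{3 \left(k^{2} + 4 k + 3\right)}.

r(k) = (k + 1)*(2*k + 7)/((k + 5)*(2*k + 5)) after simplifying.
So A=k + 1 and B=k + 5, with C=k + 5/2.
Key eq: (k + 1)·f(k+1) = (k + 4)·f(k) + (k + 5/2).
Bound: deg f ≤ 3.
A polynomial solution: f(k) = k*(k + 2)*(k + 4)/6.
So s_k = (B(k−1)f/C)·t_k = (k*(k + 2)*(k + 4)**2/(3*(2*k + 5)))·t_k = 5*k*(k + 4)/(3*(k**2 + 4*k + 3)).
Δs = 5*(2*k + 5)/(k**4 + 10*k**3 + 35*k**2 + 50*k + 24), as required.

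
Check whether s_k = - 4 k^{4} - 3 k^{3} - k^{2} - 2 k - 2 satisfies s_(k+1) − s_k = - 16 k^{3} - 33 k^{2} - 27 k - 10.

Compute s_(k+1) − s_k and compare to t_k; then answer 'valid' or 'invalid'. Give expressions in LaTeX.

s_(k+1) = -4*k**4 - 19*k**3 - 34*k**2 - 29*k - 12
s_(k+1) − s_k = -16*k**3 - 33*k**2 - 27*k - 10
(s_(k+1) − s_k) − t_k = 0

valid (s_(k+1) − s_k reduces to t_k)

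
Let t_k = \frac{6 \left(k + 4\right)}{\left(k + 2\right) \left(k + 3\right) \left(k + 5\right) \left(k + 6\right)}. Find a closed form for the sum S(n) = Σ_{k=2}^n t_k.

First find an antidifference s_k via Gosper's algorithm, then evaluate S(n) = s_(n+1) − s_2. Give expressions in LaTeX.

S(n) = \frac{3 \left(n^{2} + 9 n - 10\right)}{28 \left(n^{2} + 9 n + 18\right)}

r(k) = (k + 2)*(k + 5)**2/((k + 4)**2*(k + 7)) after simplifying.
A = k + 2, B = k + 7, C = k**2 + 8*k + 16.
Key eq: (k + 2)·f(k+1) = (k + 6)·f(k) + (k**2 + 8*k + 16).
Degrees (1,1,2) ⇒ d ≤ 4.
Solving with deg f ≤ 4: f(k) = k*(k + 3)*(k + 4)*(k + 7)/20.
Get s_k = R·t_k = 3*k*(k + 7)/(10*(k**2 + 7*k + 10)) with R(k) = B(k−1)f(k)/C(k) = k*(k + 3)*(k + 6)*(k + 7)/(20*(k + 4)).
Check: Δs_k = 6*(k + 4)/(k**4 + 16*k**3 + 91*k**2 + 216*k + 180). ✓
Σ_(k=2)^n t_k = s_(n+1) − s_(2) = (3*(n**2 + 9*n + 8)/(10*(n**2 + 9*n + 18))) − (27/140), i.e. 3*(n**2 + 9*n - 10)/(28*(n**2 + 9*n + 18)).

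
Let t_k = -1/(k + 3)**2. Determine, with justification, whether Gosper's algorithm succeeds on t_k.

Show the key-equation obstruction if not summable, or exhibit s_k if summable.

No; the coefficient equations for f are inconsistent.

r(k) = (k + 3)**2/(k + 4)**2 after simplifying.
Normal form (A,B,C) = (k**2 + 6*k + 9, k**2 + 8*k + 16, 1).
Need (k**2 + 6*k + 9)·f(k+1) − (k**2 + 6*k + 9)·f(k) = 1.
Bound: deg f ≤ 0.
Generic f = c0 gives residual -1; -1 = 0 cannot hold, so t_k is not Gosper-summable.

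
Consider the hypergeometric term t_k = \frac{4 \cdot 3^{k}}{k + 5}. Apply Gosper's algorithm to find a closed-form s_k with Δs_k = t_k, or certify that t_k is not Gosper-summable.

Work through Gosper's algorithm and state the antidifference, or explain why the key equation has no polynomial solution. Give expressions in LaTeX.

not Gosper-summable; s_k does not exist

t_(k+1)/t_k = 3*(k + 5)/(k + 6).
A = 3*k + 15, B = k + 6, C = 1.
Solve (3*k + 15)·f(k+1) − (k + 5)·f(k) = 1.
d = -1 from the (1,1,0) case.
deg f ≤ -1 is impossible — no certificate.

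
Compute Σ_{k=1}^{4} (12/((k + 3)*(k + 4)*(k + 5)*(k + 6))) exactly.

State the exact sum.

r(k) = (k + 3)/(k + 7) after simplifying.
A = k + 3, B = k + 7, C = 1.
Key eq: (k + 3)·f(k+1) = (k + 6)·f(k) + (1).
From deg A=1, deg B=1, deg C=0: d=3.
A polynomial solution: f(k) = k*(k**2 + 12*k + 47)/180.
Certificate R = B(k−1)f/C = k*(k + 6)*(k**2 + 12*k + 47)/180 gives s_k = k*(k**2 + 12*k + 47)/(15*(k + 3)*(k + 4)*(k + 5)).
Check: Δs_k = 12/(k**4 + 18*k**3 + 119*k**2 + 342*k + 360). ✓
Evaluate s at k=5 and k=1: 11/180 and 1/30; difference 1/36.

Σ = 1/36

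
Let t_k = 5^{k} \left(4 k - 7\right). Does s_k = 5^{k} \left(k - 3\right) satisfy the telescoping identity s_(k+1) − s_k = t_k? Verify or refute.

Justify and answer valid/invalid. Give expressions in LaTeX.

Valid: the claim telescopes to t_k.

s_(k+1) = 5**(k + 1)*(k - 2)
s_(k+1) − s_k = 5**k*(4*k - 7)
(s_(k+1) − s_k) − t_k = 0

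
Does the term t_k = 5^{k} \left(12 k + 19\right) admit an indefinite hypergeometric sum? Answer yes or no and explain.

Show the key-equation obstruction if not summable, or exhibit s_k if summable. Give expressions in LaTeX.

Yes. s_k = 5^{k} \left(3 k + 1\right).

Ratio r(k) = 5*(12*k + 31)/(12*k + 19).
Normal form (A,B,C) = (5, 1, k + 19/12).
f must satisfy (5)·f(k+1) − (1)·f(k) = k + 19/12.
From deg A=0, deg B=0, deg C=1: d=1.
Match coefficients ⇒ f(k) = (3*k + 1)/12.
Get s_k = R·t_k = 5**k*(3*k + 1) with R(k) = B(k−1)f(k)/C(k) = (3*k + 1)/(12*k + 19).
Check: Δs_k = 5**k*(12*k + 19). ✓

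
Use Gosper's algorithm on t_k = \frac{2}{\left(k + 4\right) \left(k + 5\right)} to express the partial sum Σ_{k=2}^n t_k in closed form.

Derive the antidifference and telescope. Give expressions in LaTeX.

r(k) = (k + 4)/(k + 6) after simplifying.
Factor: A=k + 4; B=k + 6; C=1.
Key eq: (k + 4)·f(k+1) = (k + 5)·f(k) + (1).
deg f ≤ 1 (via 1,1,0).
A polynomial solution: f(k) = k/4.
Get s_k = R·t_k = k/(2*(k + 4)) with R(k) = B(k−1)f(k)/C(k) = k*(k + 5)/4.
s_(k+1) − s_k = 2/(k**2 + 9*k + 20) = t_k.
Σ_(k=2)^n t_k = s_(n+1) − s_(2) = ((n + 1)/(2*(n + 5))) − (1/6), i.e. (n - 1)/(3*(n + 5)).

S(n) = \frac{n - 1}{3 \left(n + 5\right)}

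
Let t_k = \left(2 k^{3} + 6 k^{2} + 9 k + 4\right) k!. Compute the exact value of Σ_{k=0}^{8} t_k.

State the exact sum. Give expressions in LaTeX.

Σ = 65681279

t_(k+1)/t_k = (2*k**4 + 14*k**3 + 39*k**2 + 48*k + 21)/(2*k**3 + 6*k**2 + 9*k + 4).
Normal form (A,B,C) = (k + 1, 1, k**3 + 3*k**2 + 9*k/2 + 2).
Need (k + 1)·f(k+1) − (1)·f(k) = k**3 + 3*k**2 + 9*k/2 + 2.
d = 2 from the (1,0,3) case.
Match coefficients ⇒ f(k) = (2*k**2 + 2*k + 1)/2.
So s_k = (B(k−1)f/C)·t_k = ((2*k**2 + 2*k + 1)/(2*k**3 + 6*k**2 + 9*k + 4))·t_k = (2*k**2 + 2*k + 1)*factorial(k).
s_(k+1) − s_k = (2*k**3 + 6*k**2 + 9*k + 4)*factorial(k) = t_k.
Sum = s_(9) − s_(0); s_(9) = 65681280, s_(0) = 1 ⇒ 65681279.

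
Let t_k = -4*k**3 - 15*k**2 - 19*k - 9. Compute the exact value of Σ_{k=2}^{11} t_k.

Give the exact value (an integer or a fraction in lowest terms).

Σ = -26320

r(k) = (4*k**3 + 27*k**2 + 61*k + 47)/(4*k**3 + 15*k**2 + 19*k + 9) after simplifying.
Take A(k)=1, B(k)=1, C(k)=k**3 + 15*k**2/4 + 19*k/4 + 9/4.
Set up (1)·f(k+1) − (1)·f(k) − (k**3 + 15*k**2/4 + 19*k/4 + 9/4) = 0.
deg f ≤ 4 (via 0,0,3).
Solving with deg f ≤ 4: f(k) = k*(k + 2)*(k**2 + k + 1)/4.
So s_k = (B(k−1)f/C)·t_k = (k*(k + 2)*(k**2 + k + 1)/(4*k**3 + 15*k**2 + 19*k + 9))·t_k = k*(-k**3 - 3*k**2 - 3*k - 2).
Check: Δs_k = -4*k**3 - 15*k**2 - 19*k - 9. ✓
Telescoping: Σ = s_(12) − s_(2) = -26376 − (-56) = -26320.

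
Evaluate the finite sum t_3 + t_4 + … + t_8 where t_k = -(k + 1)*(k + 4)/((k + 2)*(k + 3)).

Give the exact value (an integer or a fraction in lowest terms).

r(k) = (k + 2)**2*(k + 5)/((k + 1)*(k + 4)**2) after simplifying.
So A=k + 2 and B=k + 4, with C=k**2 + 5*k + 4.
Need (k + 2)·f(k+1) − (k + 3)·f(k) = k**2 + 5*k + 4.
d = 2 from the (1,1,2) case.
A polynomial solution: f(k) = k*(k + 1).
So s_k = (B(k−1)f/C)·t_k = (k*(k + 3)/(k + 4))·t_k = k*(-k - 1)/(k + 2).
Δs = (-k**2 - 5*k - 4)/(k**2 + 5*k + 6), as required.
Evaluate s at k=9 and k=3: -90/11 and -12/5; difference -318/55.

Σ = -318/55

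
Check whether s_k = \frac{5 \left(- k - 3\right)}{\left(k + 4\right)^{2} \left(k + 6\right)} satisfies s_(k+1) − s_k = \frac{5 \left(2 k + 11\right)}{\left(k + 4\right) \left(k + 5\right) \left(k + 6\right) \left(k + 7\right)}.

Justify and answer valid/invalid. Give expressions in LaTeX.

Invalid: residual \frac{5 \left(- 3 k^{2} - 31 k - 79\right)}{k^{6} + 31 k^{5} + 397 k^{4} + 2689 k^{3} + 10162 k^{2} + 20320 k + 16800} ≠ 0.

s_(k+1) = 5*(-k - 4)/((k + 5)**2*(k + 7))
s_(k+1) − s_k = 5*(2*k**3 + 26*k**2 + 108*k + 141)/(k**6 + 31*k**5 + 397*k**4 + 2689*k**3 + 10162*k**2 + 20320*k + 16800)
(s_(k+1) − s_k) − t_k = 5*(-3*k**2 - 31*k - 79)/(k**6 + 31*k**5 + 397*k**4 + 2689*k**3 + 10162*k**2 + 20320*k + 16800)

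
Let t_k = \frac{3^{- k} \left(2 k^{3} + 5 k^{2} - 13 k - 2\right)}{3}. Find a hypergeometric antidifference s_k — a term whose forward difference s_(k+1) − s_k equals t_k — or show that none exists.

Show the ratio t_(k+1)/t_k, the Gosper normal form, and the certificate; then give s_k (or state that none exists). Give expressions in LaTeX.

r(k) = (2*k**3 + 11*k**2 + 3*k - 8)/(3*(2*k**3 + 5*k**2 - 13*k - 2)) after simplifying.
Gosper form: A/B · C(k+1)/C(k) with A=1/3, B=1, C=k**3 + 5*k**2/2 - 13*k/2 - 1.
Set up (1/3)·f(k+1) − (1)·f(k) − (k**3 + 5*k**2/2 - 13*k/2 - 1) = 0.
Bound: deg f ≤ 3.
Solve for f: f(k) = -3*(k**3 + 4*k**2 - k + 1)/2 (degree 3 ≤ 3).
Certificate R = B(k−1)f/C = -3*(k**3 + 4*k**2 - k + 1)/(2*k**3 + 5*k**2 - 13*k - 2) gives s_k = (-k**3 - 4*k**2 + k - 1)/3**k.
Verify: (2*k**3 + 5*k**2 - 13*k - 2)/(3*3**k) matches t_k.

s_k = 3^{- k} \left(- k^{3} - 4 k^{2} + k - 1\right)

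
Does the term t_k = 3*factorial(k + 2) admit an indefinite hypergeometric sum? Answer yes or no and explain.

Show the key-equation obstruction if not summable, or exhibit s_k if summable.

No — key equation has no polynomial f.

r(k) = k + 3 after simplifying.
Gosper form: A/B · C(k+1)/C(k) with A=k + 3, B=1, C=1.
Solve (k + 3)·f(k+1) − (1)·f(k) = 1.
Degrees (1,0,0) ⇒ d ≤ -1.
d = -1 < 0 ⇒ no nonzero polynomial f; not summable.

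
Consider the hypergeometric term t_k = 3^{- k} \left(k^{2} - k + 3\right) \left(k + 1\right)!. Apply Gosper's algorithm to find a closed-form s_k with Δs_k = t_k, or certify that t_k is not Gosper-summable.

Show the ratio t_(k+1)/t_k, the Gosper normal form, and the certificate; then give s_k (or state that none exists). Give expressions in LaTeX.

s_k = 3^{1 - k} \left(k - 1\right) \left(k + 1\right)!

Step 1: r(k) = (k + 2)*(-k + (k + 1)**2 + 2)/(3*(k**2 - k + 3)).
A = k/3 + 2/3, B = 1, C = k**2 - k + 3.
Need (k/3 + 2/3)·f(k+1) − (1)·f(k) = k**2 - k + 3.
From deg A=1, deg B=0, deg C=2: d=1.
Solve for f: f(k) = 3*(k - 1) (degree 1 ≤ 1).
Get s_k = R·t_k = 3**(1 - k)*(k - 1)*factorial(k + 1) with R(k) = B(k−1)f(k)/C(k) = 3*(k - 1)/(k**2 - k + 3).
s_(k+1) − s_k = (k**2 - k + 3)*factorial(k + 1)/3**k = t_k.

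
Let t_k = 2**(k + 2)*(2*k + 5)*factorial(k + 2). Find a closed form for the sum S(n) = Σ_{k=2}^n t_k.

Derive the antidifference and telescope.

Ratio r(k) = 2*(k + 3)*(2*k + 7)/(2*k + 5).
Normal form (A,B,C) = (2*k + 6, 1, k + 5/2).
f must satisfy (2*k + 6)·f(k+1) − (1)·f(k) = k + 5/2.
From deg A=1, deg B=0, deg C=1: d=0.
Solve for f: f(k) = 1/2 (degree 0 ≤ 0).
Then R = B(k−1)f/C = 1/(2*k + 5), so s_k = R(k)·t_k = 2**(k + 2)*factorial(k + 2).
Check: Δs_k = 2**(k + 2)*(2*k + 5)*factorial(k + 2). ✓
Σ_(k=2)^n t_k = s_(n+1) − s_(2) = (2**(n + 3)*factorial(n + 3)) − (384), i.e. 8*2**n*factorial(n + 3) - 384.

S(n) = 8*2**n*factorial(n + 3) - 384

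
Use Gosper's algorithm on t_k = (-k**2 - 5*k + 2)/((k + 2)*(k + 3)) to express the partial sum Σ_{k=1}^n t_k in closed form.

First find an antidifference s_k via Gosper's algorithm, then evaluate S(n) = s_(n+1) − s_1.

t_(k+1)/t_k = (k + 2)*(5*k + (k + 1)**2 + 3)/((k + 4)*(k**2 + 5*k - 2)).
A = k + 2, B = k + 4, C = k**2 + 5*k - 2.
Solve (k + 2)·f(k+1) − (k + 3)·f(k) = k**2 + 5*k - 2.
Degrees (1,1,2) ⇒ d ≤ 2.
Solving with deg f ≤ 2: f(k) = k*(k - 2).
Then R = B(k−1)f/C = k*(k - 2)*(k + 3)/(k**2 + 5*k - 2), so s_k = R(k)·t_k = k*(2 - k)/(k + 2).
Verify: (-k**2 - 5*k + 2)/(k**2 + 5*k + 6) matches t_k.
Σ_(k=1)^n t_k = s_(n+1) − s_(1) = ((1 - n**2)/(n + 3)) − (1/3), i.e. n*(-3*n - 1)/(3*(n + 3)).

S(n) = n*(-3*n - 1)/(3*(n + 3))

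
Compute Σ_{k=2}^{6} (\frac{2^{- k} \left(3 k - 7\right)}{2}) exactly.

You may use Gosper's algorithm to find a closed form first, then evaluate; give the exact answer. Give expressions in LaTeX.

Σ = 47/128

The ratio is (3*k - 4)/(2*(3*k - 7)).
Factor: A=1/2; B=1; C=k - 7/3.
Key eq: (1/2)·f(k+1) = (1)·f(k) + (k - 7/3).
Bound: deg f ≤ 1.
A polynomial solution: f(k) = -2*(3*k - 4)/3.
Get s_k = R·t_k = (4 - 3*k)/2**k with R(k) = B(k−1)f(k)/C(k) = -2*(3*k - 4)/(3*k - 7).
s_(k+1) − s_k = (3*k - 7)/(2*2**k) = t_k.
Σ_(k=2)^(6) t_k = s_(7) − s_(2) = -17/128 − (-1/2) = 47/128.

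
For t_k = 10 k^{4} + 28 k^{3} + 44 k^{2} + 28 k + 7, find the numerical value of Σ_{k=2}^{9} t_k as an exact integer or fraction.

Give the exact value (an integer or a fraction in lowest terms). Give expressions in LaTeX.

Σ = 223776

Compute t_(k+1)/t_k: get (10*k**4 + 68*k**3 + 188*k**2 + 240*k + 117)/(10*k**4 + 28*k**3 + 44*k**2 + 28*k + 7).
Factor: A=1; B=1; C=k**4 + 14*k**3/5 + 22*k**2/5 + 14*k/5 + 7/10.
Solve (1)·f(k+1) − (1)·f(k) = k**4 + 14*k**3/5 + 22*k**2/5 + 14*k/5 + 7/10.
From deg A=0, deg B=0, deg C=4: d=5.
A polynomial solution: f(k) = k**2*(2*k**3 + 2*k**2 + 4*k - 1)/10.
Then R = B(k−1)f/C = k**2*(2*k**3 + 2*k**2 + 4*k - 1)/(10*k**4 + 28*k**3 + 44*k**2 + 28*k + 7), so s_k = R(k)·t_k = k**2*(2*k**3 + 2*k**2 + 4*k - 1).
s_(k+1) − s_k = 10*k**4 + 28*k**3 + 44*k**2 + 28*k + 7 = t_k.
Σ_(k=2)^(9) t_k = s_(10) − s_(2) = 223900 − (124) = 223776.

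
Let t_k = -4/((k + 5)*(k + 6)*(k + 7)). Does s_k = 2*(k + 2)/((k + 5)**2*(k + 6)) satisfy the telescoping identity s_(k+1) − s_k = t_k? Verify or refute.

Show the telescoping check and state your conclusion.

Invalid: residual 6*(3*k + 17)/(k**5 + 29*k**4 + 335*k**3 + 1927*k**2 + 5520*k + 6300) ≠ 0.

s_(k+1) = 2*(k + 3)/((k + 6)**2*(k + 7))
s_(k+1) − s_k = 2*(-2*k**2 - 13*k - 9)/(k**5 + 29*k**4 + 335*k**3 + 1927*k**2 + 5520*k + 6300)
(s_(k+1) − s_k) − t_k = 6*(3*k + 17)/(k**5 + 29*k**4 + 335*k**3 + 1927*k**2 + 5520*k + 6300)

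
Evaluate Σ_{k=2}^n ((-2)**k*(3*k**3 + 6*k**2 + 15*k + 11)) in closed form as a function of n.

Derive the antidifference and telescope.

S(n) = 2*(-2)**n*n**3 + 6*(-2)**n*n**2 + 12*(-2)**n*n + 10*(-2)**n + 60

Step 1: r(k) = 2*(-3*k**3 - 15*k**2 - 36*k - 35)/(3*k**3 + 6*k**2 + 15*k + 11).
A = -2, B = 1, C = k**3 + 2*k**2 + 5*k + 11/3.
Set up (-2)·f(k+1) − (1)·f(k) − (k**3 + 2*k**2 + 5*k + 11/3) = 0.
From deg A=0, deg B=0, deg C=3: d=3.
Match coefficients ⇒ f(k) = -(k**3 + 3*k + 1)/3.
R(k) = B(k−1)·f(k)/C(k) = -(k**3 + 3*k + 1)/(3*k**3 + 6*k**2 + 15*k + 11); s_k = R·t_k = (-2)**k*(-k**3 - 3*k - 1).
Δs = (-2)**k*(k**3 + 9*k + 2*(k + 1)**3 + 9), as required.
s_(n+1) = 2*(-2)**n*(n**3 + 3*n**2 + 6*n + 5) and s_(2) = -60, so S(n) = 2*(-2)**n*n**3 + 6*(-2)**n*n**2 + 12*(-2)**n*n + 10*(-2)**n + 60.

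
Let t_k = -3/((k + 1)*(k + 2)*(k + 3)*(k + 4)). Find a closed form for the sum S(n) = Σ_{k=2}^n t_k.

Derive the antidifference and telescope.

Ratio r(k) = (k + 1)/(k + 5).
Gosper form: A/B · C(k+1)/C(k) with A=k + 1, B=k + 5, C=1.
Key eq: (k + 1)·f(k+1) = (k + 4)·f(k) + (1).
From deg A=1, deg B=1, deg C=0: d=3.
Solving with deg f ≤ 3: f(k) = k*(k**2 + 6*k + 11)/18.
Certificate R = B(k−1)f/C = k*(k + 4)*(k**2 + 6*k + 11)/18 gives s_k = k*(-k**2 - 6*k - 11)/(6*(k + 1)*(k + 2)*(k + 3)).
Δs = -3/(k**4 + 10*k**3 + 35*k**2 + 50*k + 24), as required.
Evaluate: s_(n+1) = (-n**3 - 9*n**2 - 26*n - 18)/(6*(n**3 + 9*n**2 + 26*n + 24)); subtract s_(2) = -3/20 ⇒ S(n) = (-n**3 - 9*n**2 - 26*n + 36)/(60*(n**3 + 9*n**2 + 26*n + 24)).

S(n) = (-n**3 - 9*n**2 - 26*n + 36)/(60*(n**3 + 9*n**2 + 26*n + 24))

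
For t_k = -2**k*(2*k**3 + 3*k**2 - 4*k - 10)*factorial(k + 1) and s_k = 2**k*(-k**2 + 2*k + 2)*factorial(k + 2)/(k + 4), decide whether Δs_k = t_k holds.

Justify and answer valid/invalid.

Invalid: residual 2**(k + 1)*(2*k**4 + 11*k**3 + 7*k**2 - 24*k - 38)*factorial(k + 1)/((k + 4)*(k + 5)) ≠ 0.

s_(k+1) = -2**(k + 1)*(k**2 - 3)*factorial(k + 3)/(k + 5)
s_(k+1) − s_k = -2**k*(2*k**4 + 13*k**3 + 15*k**2 - 30*k - 62)*factorial(k + 2)/((k + 4)*(k + 5))
(s_(k+1) − s_k) − t_k = 2**(k + 1)*(2*k**4 + 11*k**3 + 7*k**2 - 24*k - 38)*factorial(k + 1)/((k + 4)*(k + 5))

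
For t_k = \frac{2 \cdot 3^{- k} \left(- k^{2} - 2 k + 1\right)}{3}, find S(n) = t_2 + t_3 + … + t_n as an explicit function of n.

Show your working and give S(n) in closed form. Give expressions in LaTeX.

S(n) = 3^{- n - 2} \left(- 11 \cdot 3^{n} + 3 n^{2} + 15 n + 15\right)

Step 1: r(k) = (k**2 + 4*k + 2)/(3*(k**2 + 2*k - 1)).
Gosper form: A/B · C(k+1)/C(k) with A=1/3, B=1, C=k**2 + 2*k - 1.
Key eq: (1/3)·f(k+1) = (1)·f(k) + (k**2 + 2*k - 1).
From deg A=0, deg B=0, deg C=2: d=2.
Match coefficients ⇒ f(k) = -3*(k**2 + 3*k + 1)/2.
Certificate R = B(k−1)f/C = -3*(k**2 + 3*k + 1)/(2*(k**2 + 2*k - 1)) gives s_k = (k**2 + 3*k + 1)/3**k.
Check: Δs_k = 2*(-k**2 - 2*k + 1)/(3*3**k). ✓
Σ_(k=2)^n t_k = s_(n+1) − s_(2) = (3**(-n - 1)*(n**2 + 5*n + 5)) − (11/9), i.e. 3**(-n - 2)*(-11*3**n + 3*n**2 + 15*n + 15).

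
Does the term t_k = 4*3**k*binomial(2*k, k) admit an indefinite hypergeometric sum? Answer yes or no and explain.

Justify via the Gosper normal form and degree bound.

No — key equation has no polynomial f.

r(k) = 6*(2*k + 1)/(k + 1) after simplifying.
So A=12*k + 6 and B=k + 1, with C=1.
Key eq: (12*k + 6)·f(k+1) = (k)·f(k) + (1).
Degrees (1,1,0) ⇒ d ≤ -1.
d = -1 < 0 ⇒ no nonzero polynomial f; not summable.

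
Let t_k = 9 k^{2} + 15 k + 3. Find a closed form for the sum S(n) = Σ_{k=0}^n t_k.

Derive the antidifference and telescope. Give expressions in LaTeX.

S(n) = 3 n^{3} + 12 n^{2} + 12 n + 3

Step 1: r(k) = (3*k**2 + 11*k + 9)/(3*k**2 + 5*k + 1).
Normal form (A,B,C) = (1, 1, k**2 + 5*k/3 + 1/3).
Set up (1)·f(k+1) − (1)·f(k) − (k**2 + 5*k/3 + 1/3) = 0.
From deg A=0, deg B=0, deg C=2: d=3.
Solve for f: f(k) = k*(k**2 + k - 1)/3 (degree 3 ≤ 3).
Certificate R = B(k−1)f/C = k*(k**2 + k - 1)/(3*k**2 + 5*k + 1) gives s_k = 3*k*(k**2 + k - 1).
Verify: 9*k**2 + 15*k + 3 matches t_k.
s_(n+1) = 3*n**3 + 12*n**2 + 12*n + 3 and s_(0) = 0, so S(n) = 3*n**3 + 12*n**2 + 12*n + 3.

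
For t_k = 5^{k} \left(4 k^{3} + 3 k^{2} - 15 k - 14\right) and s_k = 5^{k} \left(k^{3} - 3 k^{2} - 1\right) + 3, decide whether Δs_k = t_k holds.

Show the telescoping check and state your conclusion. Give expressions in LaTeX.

Valid — Δs_k = t_k.

s_(k+1) = 5**(k + 1)*((k + 1)**3 - 3*(k + 1)**2 - 1) + 3
s_(k+1) − s_k = 5**k*(4*k**3 + 3*k**2 - 15*k - 14)
(s_(k+1) − s_k) − t_k = 0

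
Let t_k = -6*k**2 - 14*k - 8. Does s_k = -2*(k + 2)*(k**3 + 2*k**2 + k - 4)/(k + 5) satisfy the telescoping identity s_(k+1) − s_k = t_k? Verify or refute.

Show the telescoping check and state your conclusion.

Invalid: residual 12*(k**3 + 10*k**2 + 19*k + 12)/(k**2 + 11*k + 30) ≠ 0.

s_(k+1) = 2*k*(-k**3 - 8*k**2 - 23*k - 24)/(k + 6)
s_(k+1) − s_k = 2*(-3*k**4 - 34*k**3 - 111*k**2 - 140*k - 48)/(k**2 + 11*k + 30)
(s_(k+1) − s_k) − t_k = 12*(k**3 + 10*k**2 + 19*k + 12)/(k**2 + 11*k + 30)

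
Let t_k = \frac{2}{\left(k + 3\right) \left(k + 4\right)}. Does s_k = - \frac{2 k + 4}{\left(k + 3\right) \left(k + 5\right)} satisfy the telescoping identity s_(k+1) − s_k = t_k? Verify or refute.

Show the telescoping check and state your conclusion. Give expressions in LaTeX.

Invalid: residual \frac{6 \left(- 2 k - 9\right)}{k^{4} + 18 k^{3} + 119 k^{2} + 342 k + 360} ≠ 0.

s_(k+1) = 2*(-k - 3)/((k + 4)*(k + 6))
s_(k+1) − s_k = 2*(k**2 + 5*k + 3)/(k**4 + 18*k**3 + 119*k**2 + 342*k + 360)
(s_(k+1) − s_k) − t_k = 6*(-2*k - 9)/(k**4 + 18*k**3 + 119*k**2 + 342*k + 360)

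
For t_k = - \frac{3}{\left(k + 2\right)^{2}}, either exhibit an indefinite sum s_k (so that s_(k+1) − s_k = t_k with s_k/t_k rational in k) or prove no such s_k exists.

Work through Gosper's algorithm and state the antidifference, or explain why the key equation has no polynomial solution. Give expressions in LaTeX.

not Gosper-summable; s_k does not exist

Ratio r(k) = (k + 2)**2/(k + 3)**2.
Factor: A=k**2 + 4*k + 4; B=k**2 + 6*k + 9; C=1.
Set up (k**2 + 4*k + 4)·f(k+1) − (k**2 + 4*k + 4)·f(k) − (1) = 0.
d = 0 from the (2,2,0) case.
Write f(k) = c0. Then LHS − RHS = -1, requiring -1 = 0: contradictory. No certificate.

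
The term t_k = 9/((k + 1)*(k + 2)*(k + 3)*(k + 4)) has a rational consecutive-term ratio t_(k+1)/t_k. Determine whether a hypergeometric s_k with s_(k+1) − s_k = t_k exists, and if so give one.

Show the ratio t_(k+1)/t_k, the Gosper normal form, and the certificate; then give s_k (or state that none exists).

Compute t_(k+1)/t_k: get (k + 1)/(k + 5).
Gosper form: A/B · C(k+1)/C(k) with A=k + 1, B=k + 5, C=1.
Solve (k + 1)·f(k+1) − (k + 4)·f(k) = 1.
From deg A=1, deg B=1, deg C=0: d=3.
A polynomial solution: f(k) = k*(k**2 + 6*k + 11)/18.
Certificate R = B(k−1)f/C = k*(k + 4)*(k**2 + 6*k + 11)/18 gives s_k = k*(k**2 + 6*k + 11)/(2*(k + 1)*(k + 2)*(k + 3)).
Check: Δs_k = 9/(k**4 + 10*k**3 + 35*k**2 + 50*k + 24). ✓

s_k = k*(k**2 + 6*k + 11)/(2*(k + 1)*(k + 2)*(k + 3))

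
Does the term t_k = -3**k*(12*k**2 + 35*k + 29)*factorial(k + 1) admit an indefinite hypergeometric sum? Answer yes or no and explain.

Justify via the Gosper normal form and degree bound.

Yes. s_k = -3**k*(4*k + 1)*factorial(k + 1).

Compute t_(k+1)/t_k: get 3*(12*k**3 + 83*k**2 + 194*k + 152)/(12*k**2 + 35*k + 29).
A = 3*k + 6, B = 1, C = k**2 + 35*k/12 + 29/12.
Set up (3*k + 6)·f(k+1) − (1)·f(k) − (k**2 + 35*k/12 + 29/12) = 0.
From deg A=1, deg B=0, deg C=2: d=1.
Solve for f: f(k) = (4*k + 1)/12 (degree 1 ≤ 1).
Get s_k = R·t_k = -3**k*(4*k + 1)*factorial(k + 1) with R(k) = B(k−1)f(k)/C(k) = (4*k + 1)/(12*k**2 + 35*k + 29).
s_(k+1) − s_k = -3**k*(12*k**2 + 35*k + 29)*factorial(k + 1) = t_k.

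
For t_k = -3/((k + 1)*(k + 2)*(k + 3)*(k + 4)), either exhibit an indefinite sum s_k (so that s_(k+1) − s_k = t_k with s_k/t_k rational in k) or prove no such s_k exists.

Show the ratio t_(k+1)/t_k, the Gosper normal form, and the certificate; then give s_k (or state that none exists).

t_(k+1)/t_k = (k + 1)/(k + 5).
So A=k + 1 and B=k + 5, with C=1.
Set up (k + 1)·f(k+1) − (k + 4)·f(k) − (1) = 0.
deg f ≤ 3 (via 1,1,0).
Solve for f: f(k) = k*(k**2 + 6*k + 11)/18 (degree 3 ≤ 3).
R(k) = B(k−1)·f(k)/C(k) = k*(k + 4)*(k**2 + 6*k + 11)/18; s_k = R·t_k = k*(-k**2 - 6*k - 11)/(6*(k + 1)*(k + 2)*(k + 3)).
Verify: -3/(k**4 + 10*k**3 + 35*k**2 + 50*k + 24) matches t_k.

s_k = k*(-k**2 - 6*k - 11)/(6*(k + 1)*(k + 2)*(k + 3))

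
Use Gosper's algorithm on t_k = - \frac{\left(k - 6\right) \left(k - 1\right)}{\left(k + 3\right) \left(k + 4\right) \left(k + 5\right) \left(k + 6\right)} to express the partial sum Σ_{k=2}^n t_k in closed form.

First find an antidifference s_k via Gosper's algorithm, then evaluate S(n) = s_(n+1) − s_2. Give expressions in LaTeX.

S(n) = \frac{n \left(- n^{2} + 15 n - 14\right)}{30 \left(n^{3} + 15 n^{2} + 74 n + 120\right)}

Step 1: r(k) = k*(k - 5)*(k + 3)/((k - 6)*(k - 1)*(k + 7)).
Gosper form: A/B · C(k+1)/C(k) with A=k + 3, B=k + 7, C=k**2 - 7*k + 6.
Need (k + 3)·f(k+1) − (k + 6)·f(k) = k**2 - 7*k + 6.
From deg A=1, deg B=1, deg C=2: d=3.
Match coefficients ⇒ f(k) = k*(k**2 - 8*k + 47)/20.
So s_k = (B(k−1)f/C)·t_k = (k*(k + 6)*(k**2 - 8*k + 47)/(20*(k - 6)*(k - 1)))·t_k = k*(-k**2 + 8*k - 47)/(20*(k**3 + 12*k**2 + 47*k + 60)).
Verify: (-k**2 + 7*k - 6)/(k**4 + 18*k**3 + 119*k**2 + 342*k + 360) matches t_k.
s_(n+1) = (-n**3 + 5*n**2 - 34*n - 40)/(20*(n**3 + 15*n**2 + 74*n + 120)) and s_(2) = -1/60, so S(n) = n*(-n**2 + 15*n - 14)/(30*(n**3 + 15*n**2 + 74*n + 120)).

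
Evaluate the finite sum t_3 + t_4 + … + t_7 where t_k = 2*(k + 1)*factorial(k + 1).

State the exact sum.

The ratio is (k + 2)**2/(k + 1).
A = k + 2, B = 1, C = k + 1.
f must satisfy (k + 2)·f(k+1) − (1)·f(k) = k + 1.
deg f ≤ 0 (via 1,0,1).
Coefficient equations give f(k) = 1.
R(k) = B(k−1)·f(k)/C(k) = 1/(k + 1); s_k = R·t_k = 2*factorial(k + 1).
Check: Δs_k = 2*(k + 1)*factorial(k + 1). ✓
Telescoping: Σ = s_(8) − s_(3) = 725760 − (48) = 725712.

Σ = 725712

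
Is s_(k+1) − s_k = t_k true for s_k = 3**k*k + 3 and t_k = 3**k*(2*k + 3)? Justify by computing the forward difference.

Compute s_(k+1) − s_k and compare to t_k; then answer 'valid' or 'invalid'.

Valid — Δs_k = t_k.

s_(k+1) = 3*3**k*(k + 1) + 3
s_(k+1) − s_k = 3**k*(2*k + 3)
(s_(k+1) − s_k) − t_k = 0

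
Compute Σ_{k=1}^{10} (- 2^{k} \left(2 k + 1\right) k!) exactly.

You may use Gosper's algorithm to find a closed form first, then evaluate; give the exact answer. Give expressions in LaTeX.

Σ = -81749606398

Compute t_(k+1)/t_k: get 2*(k + 1)*(2*k + 3)/(2*k + 1).
So A=2*k + 2 and B=1, with C=k + 1/2.
f must satisfy (2*k + 2)·f(k+1) − (1)·f(k) = k + 1/2.
deg f ≤ 0 (via 1,0,1).
Match coefficients ⇒ f(k) = 1/2.
Certificate R = B(k−1)f/C = 1/(2*k + 1) gives s_k = -2**k*factorial(k).
s_(k+1) − s_k = -2**k*(2*k + 1)*factorial(k) = t_k.
Σ_(k=1)^(10) t_k = s_(11) − s_(1) = -81749606400 − (-2) = -81749606398.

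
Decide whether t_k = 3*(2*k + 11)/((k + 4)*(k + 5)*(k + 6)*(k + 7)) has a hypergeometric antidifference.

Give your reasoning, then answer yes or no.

t_(k+1)/t_k = (k + 4)*(2*k + 13)/((k + 8)*(2*k + 11)).
So A=k + 4 and B=k + 8, with C=k + 11/2.
Need (k + 4)·f(k+1) − (k + 7)·f(k) = k + 11/2.
From deg A=1, deg B=1, deg C=1: d=3.
Match coefficients ⇒ f(k) = k*(k + 5)*(k + 10)/48.
Get s_k = R·t_k = k*(k + 10)/(8*(k**2 + 10*k + 24)) with R(k) = B(k−1)f(k)/C(k) = k*(k + 5)*(k + 7)*(k + 10)/(24*(2*k + 11)).
Verify: 3*(2*k + 11)/(k**4 + 22*k**3 + 179*k**2 + 638*k + 840) matches t_k.

Yes. s_k = k*(k + 10)/(8*(k**2 + 10*k + 24)).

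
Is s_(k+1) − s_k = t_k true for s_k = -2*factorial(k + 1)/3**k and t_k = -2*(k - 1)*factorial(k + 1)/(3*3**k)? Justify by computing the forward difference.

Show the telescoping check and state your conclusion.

valid (s_(k+1) − s_k reduces to t_k)

s_(k+1) = -2*factorial(k + 2)/(3*3**k)
s_(k+1) − s_k = -2*(k - 1)*factorial(k + 1)/(3*3**k)
(s_(k+1) − s_k) − t_k = 0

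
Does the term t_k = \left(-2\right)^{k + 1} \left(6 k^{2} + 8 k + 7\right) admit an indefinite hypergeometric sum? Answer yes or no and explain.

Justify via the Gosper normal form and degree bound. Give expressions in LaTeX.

Yes. s_k = 2 \left(-2\right)^{k} \left(2 k^{2} + 1\right).

Compute t_(k+1)/t_k: get 2*(-6*k**2 - 20*k - 21)/(6*k**2 + 8*k + 7).
Take A(k)=-2, B(k)=1, C(k)=k**2 + 4*k/3 + 7/6.
Set up (-2)·f(k+1) − (1)·f(k) − (k**2 + 4*k/3 + 7/6) = 0.
deg f ≤ 2 (via 0,0,2).
Coefficient equations give f(k) = -(2*k**2 + 1)/6.
R(k) = B(k−1)·f(k)/C(k) = -(2*k**2 + 1)/(6*k**2 + 8*k + 7); s_k = R·t_k = 2*(-2)**k*(2*k**2 + 1).
s_(k+1) − s_k = (-2)**(k + 1)*(6*k**2 + 8*k + 7) = t_k.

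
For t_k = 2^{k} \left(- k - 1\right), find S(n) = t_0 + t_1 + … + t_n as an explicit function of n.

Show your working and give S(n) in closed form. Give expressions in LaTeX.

S(n) = - 2 \cdot 2^{n} n - 1

t_(k+1)/t_k = 2*(k + 2)/(k + 1).
So A=2 and B=1, with C=k + 1.
Set up (2)·f(k+1) − (1)·f(k) − (k + 1) = 0.
From deg A=0, deg B=0, deg C=1: d=1.
Solving with deg f ≤ 1: f(k) = k - 1.
Get s_k = R·t_k = 2**k*(1 - k) with R(k) = B(k−1)f(k)/C(k) = (k - 1)/(k + 1).
s_(k+1) − s_k = 2**k*(-k - 1) = t_k.
Evaluate: s_(n+1) = -2**(n + 1)*n; subtract s_(0) = 1 ⇒ S(n) = -2*2**n*n - 1.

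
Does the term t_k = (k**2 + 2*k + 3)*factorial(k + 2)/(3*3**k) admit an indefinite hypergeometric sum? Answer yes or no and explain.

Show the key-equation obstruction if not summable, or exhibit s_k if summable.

Yes. s_k = (k + 1)*factorial(k + 2)/3**k.

Step 1: r(k) = (k + 3)*(2*k + (k + 1)**2 + 5)/(3*(k**2 + 2*k + 3)).
Normal form (A,B,C) = (k/3 + 1, 1, k**2 + 2*k + 3).
Solve (k/3 + 1)·f(k+1) − (1)·f(k) = k**2 + 2*k + 3.
Bound: deg f ≤ 1.
Solving with deg f ≤ 1: f(k) = 3*(k + 1).
So s_k = (B(k−1)f/C)·t_k = (3*(k + 1)/(k**2 + 2*k + 3))·t_k = (k + 1)*factorial(k + 2)/3**k.
Verify: (k**2 + 2*k + 3)*factorial(k + 2)/(3*3**k) matches t_k.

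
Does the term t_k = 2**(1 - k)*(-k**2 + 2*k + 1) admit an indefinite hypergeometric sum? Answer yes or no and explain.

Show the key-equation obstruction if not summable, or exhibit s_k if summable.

t_(k+1)/t_k = (k**2 - 2)/(2*(k**2 - 2*k - 1)).
A = 1/2, B = 1, C = k**2 - 2*k - 1.
f must satisfy (1/2)·f(k+1) − (1)·f(k) = k**2 - 2*k - 1.
Degrees (0,0,2) ⇒ d ≤ 2.
Solving with deg f ≤ 2: f(k) = -2*k**2.
R(k) = B(k−1)·f(k)/C(k) = -2*k**2/(k**2 - 2*k - 1); s_k = R·t_k = 2**(2 - k)*k**2.
Verify: 2**(1 - k)*(-k**2 + 2*k + 1) matches t_k.

Yes. s_k = 2**(2 - k)*k**2.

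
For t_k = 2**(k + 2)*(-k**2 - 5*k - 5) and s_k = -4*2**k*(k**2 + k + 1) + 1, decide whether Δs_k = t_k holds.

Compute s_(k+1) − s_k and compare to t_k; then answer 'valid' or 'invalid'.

valid; difference matches t_k

s_(k+1) = -8*2**k*(k + (k + 1)**2 + 2) + 1
s_(k+1) − s_k = 2**(k + 2)*(-k**2 - 5*k - 5)
(s_(k+1) − s_k) − t_k = 0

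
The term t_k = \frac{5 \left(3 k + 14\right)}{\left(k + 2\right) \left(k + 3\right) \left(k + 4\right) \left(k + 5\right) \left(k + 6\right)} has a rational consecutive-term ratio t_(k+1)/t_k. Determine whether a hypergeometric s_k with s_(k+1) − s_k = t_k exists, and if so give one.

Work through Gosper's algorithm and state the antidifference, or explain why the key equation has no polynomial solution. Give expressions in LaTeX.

s_k = \frac{k \left(k^{2} + 10 k + 31\right)}{6 \left(k^{3} + 10 k^{2} + 31 k + 30\right)}

The ratio is (k + 2)*(3*k + 17)/((k + 7)*(3*k + 14)).
So A=k + 2 and B=k + 7, with C=k + 14/3.
Key eq: (k + 2)·f(k+1) = (k + 6)·f(k) + (k + 14/3).
Degrees (1,1,1) ⇒ d ≤ 4.
A polynomial solution: f(k) = k*(k + 4)*(k**2 + 10*k + 31)/90.
Then R = B(k−1)f/C = k*(k + 4)*(k + 6)*(k**2 + 10*k + 31)/(30*(3*k + 14)), so s_k = R(k)·t_k = k*(k**2 + 10*k + 31)/(6*(k**3 + 10*k**2 + 31*k + 30)).
Check: Δs_k = 5*(3*k + 14)/(k**5 + 20*k**4 + 155*k**3 + 580*k**2 + 1044*k + 720). ✓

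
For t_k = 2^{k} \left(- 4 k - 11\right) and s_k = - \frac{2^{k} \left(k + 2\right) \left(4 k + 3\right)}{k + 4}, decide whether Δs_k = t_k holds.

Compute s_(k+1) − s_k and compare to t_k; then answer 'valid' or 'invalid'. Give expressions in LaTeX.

s_(k+1) = -2**(k + 1)*(k + 3)*(4*k + 7)/(k + 5)
s_(k+1) − s_k = 2**k*(-4*k**3 - 39*k**2 - 133*k - 138)/(k**2 + 9*k + 20)
(s_(k+1) − s_k) − t_k = 2**(k + 1)*(4*k**2 + 23*k + 41)/(k**2 + 9*k + 20)

Invalid: residual \frac{2^{k + 1} \left(4 k^{2} + 23 k + 41\right)}{k^{2} + 9 k + 20} ≠ 0.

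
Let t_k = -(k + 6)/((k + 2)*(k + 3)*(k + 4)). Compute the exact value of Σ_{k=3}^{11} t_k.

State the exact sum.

Compute t_(k+1)/t_k: get (k + 2)*(k + 7)/((k + 5)*(k + 6)).
Factor: A=k + 2; B=k + 5; C=k + 6.
Key eq: (k + 2)·f(k+1) = (k + 4)·f(k) + (k + 6).
d = 2 from the (1,1,1) case.
Solve for f: f(k) = k*(2*k + 7)/3 (degree 2 ≤ 2).
So s_k = (B(k−1)f/C)·t_k = (k*(k + 4)*(2*k + 7)/(3*(k + 6)))·t_k = k*(-2*k - 7)/(3*(k + 2)*(k + 3)).
Check: Δs_k = (-k - 6)/(k**3 + 9*k**2 + 26*k + 24). ✓
Telescoping: Σ = s_(12) − s_(3) = -62/105 − (-13/30) = -11/70.

Σ = -11/70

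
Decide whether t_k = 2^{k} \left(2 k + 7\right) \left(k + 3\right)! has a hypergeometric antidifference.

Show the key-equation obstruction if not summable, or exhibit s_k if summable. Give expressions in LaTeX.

Yes. s_k = 2^{k} \left(k + 3\right)!.

Ratio r(k) = 2*(k + 4)*(2*k + 9)/(2*k + 7).
Normal form (A,B,C) = (2*k + 8, 1, k + 7/2).
Need (2*k + 8)·f(k+1) − (1)·f(k) = k + 7/2.
deg f ≤ 0 (via 1,0,1).
Match coefficients ⇒ f(k) = 1/2.
So s_k = (B(k−1)f/C)·t_k = (1/(2*k + 7))·t_k = 2**k*factorial(k + 3).
Verify: 2**k*(2*k + 7)*factorial(k + 3) matches t_k.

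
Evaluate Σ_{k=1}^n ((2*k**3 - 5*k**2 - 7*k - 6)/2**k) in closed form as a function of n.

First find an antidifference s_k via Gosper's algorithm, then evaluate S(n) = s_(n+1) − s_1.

Step 1: r(k) = (2*k**3 + k**2 - 11*k - 16)/(2*(2*k**3 - 5*k**2 - 7*k - 6)).
Take A(k)=1/2, B(k)=1, C(k)=k**3 - 5*k**2/2 - 7*k/2 - 3.
Solve (1/2)·f(k+1) − (1)·f(k) = k**3 - 5*k**2/2 - 7*k/2 - 3.
Bound: deg f ≤ 3.
Solving with deg f ≤ 3: f(k) = -2*k**3 - k**2 - k + 2.
Then R = B(k−1)f/C = -2*(2*k**3 + k**2 + k - 2)/(2*k**3 - 5*k**2 - 7*k - 6), so s_k = R(k)·t_k = 2**(1 - k)*(-2*k**3 - k**2 - k + 2).
Δs = (2*k**3 - 5*k**2 - 7*k - 6)/2**k, as required.
Σ_(k=1)^n t_k = s_(n+1) − s_(1) = ((-2*n**3 - 7*n**2 - 9*n - 2)/2**n) − (-2), i.e. (2**(n + 1) - 2*n**3 - 7*n**2 - 9*n - 2)/2**n.

S(n) = (2**(n + 1) - 2*n**3 - 7*n**2 - 9*n - 2)/2**n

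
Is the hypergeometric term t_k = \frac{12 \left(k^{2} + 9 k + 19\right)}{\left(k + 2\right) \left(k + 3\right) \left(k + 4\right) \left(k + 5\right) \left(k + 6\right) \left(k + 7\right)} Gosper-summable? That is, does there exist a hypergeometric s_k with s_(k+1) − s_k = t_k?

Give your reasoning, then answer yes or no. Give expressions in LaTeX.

Step 1: r(k) = (k + 2)*(9*k + (k + 1)**2 + 28)/((k + 8)*(k**2 + 9*k + 19)).
So A=k + 2 and B=k + 8, with C=k**2 + 9*k + 19.
Need (k + 2)·f(k+1) − (k + 7)·f(k) = k**2 + 9*k + 19.
Degrees (1,1,2) ⇒ d ≤ 5.
A polynomial solution: f(k) = k*(k + 3)*(k + 5)*(k**2 + 12*k + 44)/144.
Certificate R = B(k−1)f/C = k*(k + 3)*(k + 5)*(k + 7)*(k**2 + 12*k + 44)/(144*(k**2 + 9*k + 19)) gives s_k = k*(k**2 + 12*k + 44)/(12*(k**3 + 12*k**2 + 44*k + 48)).
Δs = 12*(k**2 + 9*k + 19)/(k**6 + 27*k**5 + 295*k**4 + 1665*k**3 + 5104*k**2 + 8028*k + 5040), as required.

Yes. s_k = \frac{k \left(k^{2} + 12 k + 44\right)}{12 \left(k^{3} + 12 k^{2} + 44 k + 48\right)}.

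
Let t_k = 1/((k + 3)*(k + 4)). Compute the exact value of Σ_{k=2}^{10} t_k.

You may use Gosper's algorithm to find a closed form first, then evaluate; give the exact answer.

Σ = 9/70

Compute t_(k+1)/t_k: get (k + 3)/(k + 5).
Normal form (A,B,C) = (k + 3, k + 5, 1).
Need (k + 3)·f(k+1) − (k + 4)·f(k) = 1.
Bound: deg f ≤ 1.
Solving with deg f ≤ 1: f(k) = k/3.
Then R = B(k−1)f/C = k*(k + 4)/3, so s_k = R(k)·t_k = k/(3*(k + 3)).
Check: Δs_k = 1/(k**2 + 7*k + 12). ✓
Telescoping: Σ = s_(11) − s_(2) = 11/42 − (2/15) = 9/70.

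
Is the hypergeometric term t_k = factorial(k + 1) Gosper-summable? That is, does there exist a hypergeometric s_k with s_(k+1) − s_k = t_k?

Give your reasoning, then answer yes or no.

t_(k+1)/t_k = k + 2.
So A=k + 2 and B=1, with C=1.
Solve (k + 2)·f(k+1) − (1)·f(k) = 1.
Degrees (1,0,0) ⇒ d ≤ -1.
Negative degree bound (-1): no f exists, t_k not Gosper-summable.

No. Not Gosper-summable.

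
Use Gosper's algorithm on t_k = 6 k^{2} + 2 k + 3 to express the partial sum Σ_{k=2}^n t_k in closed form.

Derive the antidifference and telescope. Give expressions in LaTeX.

S(n) = 2 n^{3} + 4 n^{2} + 5 n - 11

r(k) = (6*k**2 + 14*k + 11)/(6*k**2 + 2*k + 3) after simplifying.
Take A(k)=1, B(k)=1, C(k)=k**2 + k/3 + 1/2.
f must satisfy (1)·f(k+1) − (1)·f(k) = k**2 + k/3 + 1/2.
d = 3 from the (0,0,2) case.
Coefficient equations give f(k) = k*(2*k**2 - 2*k + 3)/6.
R(k) = B(k−1)·f(k)/C(k) = k*(2*k**2 - 2*k + 3)/(6*k**2 + 2*k + 3); s_k = R·t_k = k*(2*k**2 - 2*k + 3).
Check: Δs_k = 6*k**2 + 2*k + 3. ✓
Telescope: S(n) = s_(n+1) − s_(2) = 2*n**3 + 4*n**2 + 5*n + 3 − (14) = 2*n**3 + 4*n**2 + 5*n - 11.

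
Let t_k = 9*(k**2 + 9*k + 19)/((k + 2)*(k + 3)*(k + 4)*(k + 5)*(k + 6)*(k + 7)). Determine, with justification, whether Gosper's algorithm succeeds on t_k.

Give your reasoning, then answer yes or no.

Yes. s_k = k*(k**2 + 12*k + 44)/(16*(k**3 + 12*k**2 + 44*k + 48)).

Step 1: r(k) = (k + 2)*(9*k + (k + 1)**2 + 28)/((k + 8)*(k**2 + 9*k + 19)).
Take A(k)=k + 2, B(k)=k + 8, C(k)=k**2 + 9*k + 19.
Key eq: (k + 2)·f(k+1) = (k + 7)·f(k) + (k**2 + 9*k + 19).
Bound: deg f ≤ 5.
Coefficient equations give f(k) = k*(k + 3)*(k + 5)*(k**2 + 12*k + 44)/144.
So s_k = (B(k−1)f/C)·t_k = (k*(k + 3)*(k + 5)*(k + 7)*(k**2 + 12*k + 44)/(144*(k**2 + 9*k + 19)))·t_k = k*(k**2 + 12*k + 44)/(16*(k**3 + 12*k**2 + 44*k + 48)).
s_(k+1) − s_k = 9*(k**2 + 9*k + 19)/(k**6 + 27*k**5 + 295*k**4 + 1665*k**3 + 5104*k**2 + 8028*k + 5040) = t_k.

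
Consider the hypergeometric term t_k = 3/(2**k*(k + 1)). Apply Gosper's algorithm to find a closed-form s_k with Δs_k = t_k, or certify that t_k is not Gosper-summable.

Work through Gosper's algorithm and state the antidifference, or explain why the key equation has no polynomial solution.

t_(k+1)/t_k = (k + 1)/(2*(k + 2)).
Gosper form: A/B · C(k+1)/C(k) with A=k/2 + 1/2, B=k + 2, C=1.
Key eq: (k/2 + 1/2)·f(k+1) = (k + 1)·f(k) + (1).
deg f ≤ -1 (via 1,1,0).
d = -1 < 0 ⇒ no nonzero polynomial f; not summable.

none — t_k is not Gosper-summable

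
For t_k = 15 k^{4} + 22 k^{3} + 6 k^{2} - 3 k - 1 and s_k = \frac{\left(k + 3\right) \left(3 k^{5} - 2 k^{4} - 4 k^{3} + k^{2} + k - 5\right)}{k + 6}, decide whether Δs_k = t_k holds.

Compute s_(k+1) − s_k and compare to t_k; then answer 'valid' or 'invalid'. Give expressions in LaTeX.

s_(k+1) = (3*k**6 + 25*k**5 + 70*k**4 + 79*k**3 + 26*k**2 - 14*k - 24)/(k + 7)
s_(k+1) − s_k = (15*k**6 + 181*k**5 + 580*k**4 + 573*k**3 + 116*k**2 - 79*k - 39)/(k**2 + 13*k + 42)
(s_(k+1) − s_k) − t_k = 3*(-12*k**5 - 114*k**4 - 142*k**3 - 32*k**2 + 20*k + 1)/(k**2 + 13*k + 42)

Invalid: residual \frac{3 \left(- 12 k^{5} - 114 k^{4} - 142 k^{3} - 32 k^{2} + 20 k + 1\right)}{k^{2} + 13 k + 42} ≠ 0.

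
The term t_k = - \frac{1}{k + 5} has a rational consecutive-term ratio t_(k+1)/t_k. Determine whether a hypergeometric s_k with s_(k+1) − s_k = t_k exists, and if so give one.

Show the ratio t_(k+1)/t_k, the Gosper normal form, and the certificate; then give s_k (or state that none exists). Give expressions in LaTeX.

The ratio is (k + 5)/(k + 6).
Gosper form: A/B · C(k+1)/C(k) with A=k + 5, B=k + 6, C=1.
Key eq: (k + 5)·f(k+1) = (k + 5)·f(k) + (1).
From deg A=1, deg B=1, deg C=0: d=0.
f = c0 ⇒ A·f(k+1) − B(k−1)·f(k) − C = -1. The system {-1 = 0} is inconsistent; no antidifference.

no hypergeometric antidifference exists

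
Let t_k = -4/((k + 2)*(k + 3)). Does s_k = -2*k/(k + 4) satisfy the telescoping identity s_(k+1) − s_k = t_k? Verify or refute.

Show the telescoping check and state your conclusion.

Invalid: residual 4*(-k**2 - k + 8)/(k**4 + 14*k**3 + 71*k**2 + 154*k + 120) ≠ 0.

s_(k+1) = 2*(-k - 1)/(k + 5)
s_(k+1) − s_k = -8/(k**2 + 9*k + 20)
(s_(k+1) − s_k) − t_k = 4*(-k**2 - k + 8)/(k**4 + 14*k**3 + 71*k**2 + 154*k + 120)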